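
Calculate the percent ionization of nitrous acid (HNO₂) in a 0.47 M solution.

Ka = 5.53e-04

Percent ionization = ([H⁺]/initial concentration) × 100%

Using Ka equilibrium: x² + Ka×x - Ka×C = 0. Solving: [H⁺] = 1.5848e-02. Percent = (1.5848e-02/0.47) × 100

Percent ionization = 3.37%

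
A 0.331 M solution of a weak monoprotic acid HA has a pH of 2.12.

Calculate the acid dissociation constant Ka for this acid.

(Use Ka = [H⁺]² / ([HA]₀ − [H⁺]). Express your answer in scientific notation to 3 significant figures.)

[H⁺] = 10^(−pH) = 10^(−2.12) = 7.586e-03 M. For HA ⇌ H⁺ + A⁻, Ka = [H⁺][A⁻]/[HA] = [H⁺]² / ([HA]₀ − [H⁺]) = (7.586e-03)² / (0.331 − 7.586e-03) = 1.78e-04.

K_a = 1.78e-04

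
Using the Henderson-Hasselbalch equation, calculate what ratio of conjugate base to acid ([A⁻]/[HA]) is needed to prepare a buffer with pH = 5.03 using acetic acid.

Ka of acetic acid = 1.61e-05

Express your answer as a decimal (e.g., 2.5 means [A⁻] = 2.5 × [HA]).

pKa = -log(1.61e-05) = 4.7932. pH = pKa + log([A⁻]/[HA]), so log([A⁻]/[HA]) = pH − pKa = 5.03 − 4.7932 = 0.2368. [A⁻]/[HA] = 10^(0.2368) = 1.73

[A⁻]/[HA] = 1.73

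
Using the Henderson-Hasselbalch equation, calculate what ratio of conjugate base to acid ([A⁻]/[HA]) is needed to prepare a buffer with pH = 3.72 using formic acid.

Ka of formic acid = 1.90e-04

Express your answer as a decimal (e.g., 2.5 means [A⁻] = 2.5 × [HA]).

pKa = -log(1.90e-04) = 3.7212. pH = pKa + log([A⁻]/[HA]), so log([A⁻]/[HA]) = pH − pKa = 3.72 − 3.7212 = -0.0012. [A⁻]/[HA] = 10^(-0.0012) = 0.997

[A⁻]/[HA] = 0.997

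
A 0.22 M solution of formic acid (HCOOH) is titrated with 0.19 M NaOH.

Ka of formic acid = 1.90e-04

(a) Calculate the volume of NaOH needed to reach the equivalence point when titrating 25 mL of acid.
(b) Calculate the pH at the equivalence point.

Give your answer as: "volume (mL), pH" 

moles acid = 0.22 × 25/1000 = 0.0055 mol; V_base = moles/0.19 × 1000 = 28.9 mL. At equivalence only the conjugate base is present: [A⁻] = 0.0055/0.054 = 1.0195e-01 M. Kb = Kw/Ka = 5.26e-11; [OH⁻] = √(Kb × [A⁻]) = 2.3164e-06; pOH = 5.64; pH = 14 - pOH = 8.36.

V = 28.9 mL, pH = 8.36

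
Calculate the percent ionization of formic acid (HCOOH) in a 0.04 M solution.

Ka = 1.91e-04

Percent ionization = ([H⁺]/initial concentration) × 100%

Using Ka equilibrium: x² + Ka×x - Ka×C = 0. Solving: [H⁺] = 2.6702e-03. Percent = (2.6702e-03/0.04) × 100

Percent ionization = 6.68%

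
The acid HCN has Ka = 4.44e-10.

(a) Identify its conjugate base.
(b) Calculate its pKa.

(a) The conjugate base is formed by removing one H⁺ from HCN, giving CN⁻. (b) pKa = -log(Ka) = -log(4.44e-10) = 9.35.

Conjugate base: CN⁻; pK_a = 9.35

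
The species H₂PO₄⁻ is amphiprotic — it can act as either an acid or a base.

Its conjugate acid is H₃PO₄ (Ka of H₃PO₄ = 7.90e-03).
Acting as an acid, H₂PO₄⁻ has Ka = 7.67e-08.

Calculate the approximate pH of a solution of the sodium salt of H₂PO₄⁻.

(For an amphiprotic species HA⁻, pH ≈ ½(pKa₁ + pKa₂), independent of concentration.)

pKa₁ = -log(7.90e-03) = 2.10; pKa₂ = -log(7.67e-08) = 7.12. For an amphiprotic species, pH ≈ ½(pKa₁ + pKa₂) = ½(2.10 + 7.12) = 4.61.

pH = 4.61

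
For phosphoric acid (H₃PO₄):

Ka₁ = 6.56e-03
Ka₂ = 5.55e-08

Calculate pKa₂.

pKa₂ = -log(Ka₂) = -log(5.55e-08) = 7.26.

pK_{a2} = 7.26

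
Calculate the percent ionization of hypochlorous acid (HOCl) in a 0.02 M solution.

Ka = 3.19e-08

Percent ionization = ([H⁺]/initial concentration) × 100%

Using Ka equilibrium: x² + Ka×x - Ka×C = 0. Solving: [H⁺] = 2.5243e-05. Percent = (2.5243e-05/0.02) × 100

Percent ionization = 0.126%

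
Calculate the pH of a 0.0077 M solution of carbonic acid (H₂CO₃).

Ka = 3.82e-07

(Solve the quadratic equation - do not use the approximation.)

x² + Ka×x - Ka×C = 0. Using quadratic formula: [H⁺] = 5.4044e-05

pH = 4.27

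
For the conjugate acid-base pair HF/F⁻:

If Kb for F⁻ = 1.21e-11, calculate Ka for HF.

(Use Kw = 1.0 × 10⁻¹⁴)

For a conjugate pair Ka × Kb = Kw, so Ka = Kw/Kb = 1.0 × 10⁻¹⁴ / 1.21e-11 = 8.26e-04.

K_a = 8.26e-04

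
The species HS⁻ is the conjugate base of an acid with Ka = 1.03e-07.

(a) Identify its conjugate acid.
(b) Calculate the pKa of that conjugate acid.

(a) The conjugate acid is formed by adding one H⁺ to HS⁻, giving H₂S. (b) pKa = -log(Ka) = -log(1.03e-07) = 6.99.

Conjugate acid: H₂S; pK_a = 6.99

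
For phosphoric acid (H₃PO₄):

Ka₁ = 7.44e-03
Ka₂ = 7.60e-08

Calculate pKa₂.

pKa₂ = -log(Ka₂) = -log(7.60e-08) = 7.12.

pK_{a2} = 7.12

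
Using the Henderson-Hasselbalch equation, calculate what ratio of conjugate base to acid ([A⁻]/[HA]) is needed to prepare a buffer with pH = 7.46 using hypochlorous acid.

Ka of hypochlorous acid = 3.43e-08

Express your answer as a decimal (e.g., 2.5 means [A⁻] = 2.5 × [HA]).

pKa = -log(3.43e-08) = 7.4647. pH = pKa + log([A⁻]/[HA]), so log([A⁻]/[HA]) = pH − pKa = 7.46 − 7.4647 = -0.0047. [A⁻]/[HA] = 10^(-0.0047) = 0.989

[A⁻]/[HA] = 0.989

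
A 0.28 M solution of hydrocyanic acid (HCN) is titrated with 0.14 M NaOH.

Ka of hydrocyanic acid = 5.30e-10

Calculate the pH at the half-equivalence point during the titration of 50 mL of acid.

At half-equivalence [HA] = [A⁻], so Henderson-Hasselbalch gives pH = pKa = -log(5.30e-10) = 9.28.

pH = pKa = 9.28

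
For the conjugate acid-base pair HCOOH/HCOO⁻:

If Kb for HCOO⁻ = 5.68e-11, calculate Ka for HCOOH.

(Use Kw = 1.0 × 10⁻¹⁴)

For a conjugate pair Ka × Kb = Kw, so Ka = Kw/Kb = 1.0 × 10⁻¹⁴ / 5.68e-11 = 1.76e-04.

K_a = 1.76e-04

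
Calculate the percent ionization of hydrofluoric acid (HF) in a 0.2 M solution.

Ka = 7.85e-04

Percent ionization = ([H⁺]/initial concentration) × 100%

Using Ka equilibrium: x² + Ka×x - Ka×C = 0. Solving: [H⁺] = 1.2144e-02. Percent = (1.2144e-02/0.2) × 100

Percent ionization = 6.07%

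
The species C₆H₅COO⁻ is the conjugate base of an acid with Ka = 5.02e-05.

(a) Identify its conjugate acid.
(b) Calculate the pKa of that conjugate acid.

(a) The conjugate acid is formed by adding one H⁺ to C₆H₅COO⁻, giving C₆H₅COOH. (b) pKa = -log(Ka) = -log(5.02e-05) = 4.30.

Conjugate acid: C₆H₅COOH; pK_a = 4.30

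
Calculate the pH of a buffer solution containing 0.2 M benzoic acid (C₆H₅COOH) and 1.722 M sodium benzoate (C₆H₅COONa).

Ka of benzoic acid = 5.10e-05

pKa = -log(5.10e-05) = 4.29. pH = pKa + log([A⁻]/[HA]) = 4.29 + log(1.722/0.2)

pH = 5.23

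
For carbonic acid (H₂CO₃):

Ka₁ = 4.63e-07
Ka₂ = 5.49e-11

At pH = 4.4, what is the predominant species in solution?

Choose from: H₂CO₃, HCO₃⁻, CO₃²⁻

pKa₁ = 6.33, pKa₂ = 10.26. For a polyprotic acid the predominant species crosses at each pKa: below pKa_n the protonated form dominates, above it the deprotonated form does. At pH = 4.4, the predominant species is H₂CO₃.

H₂CO₃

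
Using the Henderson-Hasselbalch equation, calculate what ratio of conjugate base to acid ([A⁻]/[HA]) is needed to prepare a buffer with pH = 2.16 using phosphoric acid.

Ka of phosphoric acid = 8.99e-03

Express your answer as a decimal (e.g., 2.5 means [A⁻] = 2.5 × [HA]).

pKa = -log(8.99e-03) = 2.0462. pH = pKa + log([A⁻]/[HA]), so log([A⁻]/[HA]) = pH − pKa = 2.16 − 2.0462 = 0.1138. [A⁻]/[HA] = 10^(0.1138) = 1.30

[A⁻]/[HA] = 1.30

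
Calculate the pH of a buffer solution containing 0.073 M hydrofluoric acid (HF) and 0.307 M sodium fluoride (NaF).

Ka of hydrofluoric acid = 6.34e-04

pKa = -log(6.34e-04) = 3.20. pH = pKa + log([A⁻]/[HA]) = 3.20 + log(0.307/0.073)

pH = 3.82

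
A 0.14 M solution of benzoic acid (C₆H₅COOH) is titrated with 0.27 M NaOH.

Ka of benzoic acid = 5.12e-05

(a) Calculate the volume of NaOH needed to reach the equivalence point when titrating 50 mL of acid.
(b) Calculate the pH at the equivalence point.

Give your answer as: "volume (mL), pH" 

moles acid = 0.14 × 50/1000 = 0.007 mol; V_base = moles/0.27 × 1000 = 25.9 mL. At equivalence only the conjugate base is present: [A⁻] = 0.007/0.076 = 9.2195e-02 M. Kb = Kw/Ka = 1.95e-10; [OH⁻] = √(Kb × [A⁻]) = 4.2434e-06; pOH = 5.37; pH = 14 - pOH = 8.63.

V = 25.9 mL, pH = 8.63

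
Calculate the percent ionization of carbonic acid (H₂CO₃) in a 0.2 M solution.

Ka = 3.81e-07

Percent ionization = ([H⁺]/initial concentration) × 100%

Using Ka equilibrium: x² + Ka×x - Ka×C = 0. Solving: [H⁺] = 2.7585e-04. Percent = (2.7585e-04/0.2) × 100

Percent ionization = 0.138%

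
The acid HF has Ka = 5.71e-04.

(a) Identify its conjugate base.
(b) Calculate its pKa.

(a) The conjugate base is formed by removing one H⁺ from HF, giving F⁻. (b) pKa = -log(Ka) = -log(5.71e-04) = 3.24.

Conjugate base: F⁻; pK_a = 3.24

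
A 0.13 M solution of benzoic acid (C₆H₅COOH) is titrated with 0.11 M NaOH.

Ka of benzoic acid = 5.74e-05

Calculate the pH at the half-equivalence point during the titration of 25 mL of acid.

At half-equivalence [HA] = [A⁻], so Henderson-Hasselbalch gives pH = pKa = -log(5.74e-05) = 4.24.

pH = pKa = 4.24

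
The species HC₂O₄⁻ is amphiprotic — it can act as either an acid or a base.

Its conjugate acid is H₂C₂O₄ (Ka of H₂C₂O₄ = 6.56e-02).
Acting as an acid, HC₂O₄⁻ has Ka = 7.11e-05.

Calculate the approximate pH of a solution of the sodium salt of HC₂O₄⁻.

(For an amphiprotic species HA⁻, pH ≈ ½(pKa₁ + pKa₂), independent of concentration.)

pKa₁ = -log(6.56e-02) = 1.18; pKa₂ = -log(7.11e-05) = 4.15. For an amphiprotic species, pH ≈ ½(pKa₁ + pKa₂) = ½(1.18 + 4.15) = 2.67.

pH = 2.67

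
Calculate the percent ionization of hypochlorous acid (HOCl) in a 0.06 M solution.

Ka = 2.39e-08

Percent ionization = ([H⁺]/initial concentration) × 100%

Using Ka equilibrium: x² + Ka×x - Ka×C = 0. Solving: [H⁺] = 3.7856e-05. Percent = (3.7856e-05/0.06) × 100

Percent ionization = 0.0631%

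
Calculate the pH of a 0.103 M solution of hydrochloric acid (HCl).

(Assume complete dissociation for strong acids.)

[H⁺] = 0.103 M for strong acid. pH = -log[H⁺] = -log(0.103)

pH = 0.99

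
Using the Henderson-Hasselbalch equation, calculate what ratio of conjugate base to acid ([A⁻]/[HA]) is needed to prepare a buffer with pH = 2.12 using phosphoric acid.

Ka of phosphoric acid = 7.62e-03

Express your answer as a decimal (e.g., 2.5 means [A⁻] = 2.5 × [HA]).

pKa = -log(7.62e-03) = 2.1180. pH = pKa + log([A⁻]/[HA]), so log([A⁻]/[HA]) = pH − pKa = 2.12 − 2.1180 = 0.0020. [A⁻]/[HA] = 10^(0.0020) = 1.00

[A⁻]/[HA] = 1.00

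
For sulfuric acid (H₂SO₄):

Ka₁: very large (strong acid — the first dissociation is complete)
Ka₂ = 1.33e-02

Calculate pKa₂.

pKa₂ = -log(Ka₂) = -log(1.33e-02) = 1.88.

pK_{a2} = 1.88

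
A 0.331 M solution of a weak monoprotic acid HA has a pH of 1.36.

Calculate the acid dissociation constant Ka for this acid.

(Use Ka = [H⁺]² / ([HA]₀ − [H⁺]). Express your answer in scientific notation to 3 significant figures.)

[H⁺] = 10^(−pH) = 10^(−1.36) = 4.365e-02 M. For HA ⇌ H⁺ + A⁻, Ka = [H⁺][A⁻]/[HA] = [H⁺]² / ([HA]₀ − [H⁺]) = (4.365e-02)² / (0.331 − 4.365e-02) = 6.63e-03.

K_a = 6.63e-03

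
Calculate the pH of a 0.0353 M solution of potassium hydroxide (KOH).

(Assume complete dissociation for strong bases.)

[OH⁻] = 0.0353 M for strong base. pOH = -log[OH⁻] = 1.45, pH = 14 - pOH

pH = 12.55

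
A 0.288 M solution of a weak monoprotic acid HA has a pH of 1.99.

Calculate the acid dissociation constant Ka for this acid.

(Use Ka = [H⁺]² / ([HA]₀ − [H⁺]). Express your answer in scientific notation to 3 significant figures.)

[H⁺] = 10^(−pH) = 10^(−1.99) = 1.023e-02 M. For HA ⇌ H⁺ + A⁻, Ka = [H⁺][A⁻]/[HA] = [H⁺]² / ([HA]₀ − [H⁺]) = (1.023e-02)² / (0.288 − 1.023e-02) = 3.77e-04.

K_a = 3.77e-04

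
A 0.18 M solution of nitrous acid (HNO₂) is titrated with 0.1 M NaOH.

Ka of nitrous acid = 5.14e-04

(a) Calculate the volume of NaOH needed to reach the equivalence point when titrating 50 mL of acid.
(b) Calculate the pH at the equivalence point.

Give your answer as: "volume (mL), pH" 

moles acid = 0.18 × 50/1000 = 0.009 mol; V_base = moles/0.1 × 1000 = 90.0 mL. At equivalence only the conjugate base is present: [A⁻] = 0.009/0.140 = 6.4286e-02 M. Kb = Kw/Ka = 1.95e-11; [OH⁻] = √(Kb × [A⁻]) = 1.1183e-06; pOH = 5.95; pH = 14 - pOH = 8.05.

V = 90.0 mL, pH = 8.05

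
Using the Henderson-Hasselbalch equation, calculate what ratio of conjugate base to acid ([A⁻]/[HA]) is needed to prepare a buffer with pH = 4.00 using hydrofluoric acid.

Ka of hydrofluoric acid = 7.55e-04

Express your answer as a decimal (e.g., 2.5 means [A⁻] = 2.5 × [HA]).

pKa = -log(7.55e-04) = 3.1221. pH = pKa + log([A⁻]/[HA]), so log([A⁻]/[HA]) = pH − pKa = 4.00 − 3.1221 = 0.8779. [A⁻]/[HA] = 10^(0.8779) = 7.55

[A⁻]/[HA] = 7.55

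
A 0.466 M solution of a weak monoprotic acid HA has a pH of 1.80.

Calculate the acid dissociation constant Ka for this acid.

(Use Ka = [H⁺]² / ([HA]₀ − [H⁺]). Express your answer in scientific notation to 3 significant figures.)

[H⁺] = 10^(−pH) = 10^(−1.80) = 1.585e-02 M. For HA ⇌ H⁺ + A⁻, Ka = [H⁺][A⁻]/[HA] = [H⁺]² / ([HA]₀ − [H⁺]) = (1.585e-02)² / (0.466 − 1.585e-02) = 5.58e-04.

K_a = 5.58e-04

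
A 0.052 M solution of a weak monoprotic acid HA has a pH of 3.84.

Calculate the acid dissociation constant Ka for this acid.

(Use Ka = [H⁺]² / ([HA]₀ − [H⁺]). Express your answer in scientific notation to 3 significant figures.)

[H⁺] = 10^(−pH) = 10^(−3.84) = 1.445e-04 M. For HA ⇌ H⁺ + A⁻, Ka = [H⁺][A⁻]/[HA] = [H⁺]² / ([HA]₀ − [H⁺]) = (1.445e-04)² / (0.052 − 1.445e-04) = 4.03e-07.

K_a = 4.03e-07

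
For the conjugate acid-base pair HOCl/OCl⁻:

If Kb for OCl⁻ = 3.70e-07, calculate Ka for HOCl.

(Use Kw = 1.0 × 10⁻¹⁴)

For a conjugate pair Ka × Kb = Kw, so Ka = Kw/Kb = 1.0 × 10⁻¹⁴ / 3.70e-07 = 2.70e-08.

K_a = 2.70e-08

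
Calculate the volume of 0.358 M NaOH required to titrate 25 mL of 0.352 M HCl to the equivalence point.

At equivalence: moles acid = moles base. moles HCl = 0.352 × 25/1000 = 0.0088 mol. V_base = moles / 0.358 × 1000 = 24.6 mL.

V_{base} = 24.6 mL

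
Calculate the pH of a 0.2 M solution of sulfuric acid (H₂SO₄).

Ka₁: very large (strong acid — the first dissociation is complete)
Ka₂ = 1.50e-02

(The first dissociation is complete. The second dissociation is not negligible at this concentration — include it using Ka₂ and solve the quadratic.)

First dissociation is complete: [H⁺]₀ = [HSO₄⁻]₀ = C = 0.2 M. Second dissociation HSO₄⁻ ⇌ H⁺ + SO₄²⁻: let x = [SO₄²⁻]. Ka₂ = (C + x)·x / (C − x) = 1.50e-02 → x² + (C + Ka₂)·x − Ka₂·C = 0 → x² + 0.21500·x − 3.000e-03 = 0. x = (−0.21500 + √(0.21500² + 4 × 3.000e-03)) / 2 = 1.3149e-02 M. [H⁺] = C + x = 0.2 + 1.3149e-02 = 2.1315e-01 M. pH = -log(2.1315e-01) = 0.67.

pH = 0.67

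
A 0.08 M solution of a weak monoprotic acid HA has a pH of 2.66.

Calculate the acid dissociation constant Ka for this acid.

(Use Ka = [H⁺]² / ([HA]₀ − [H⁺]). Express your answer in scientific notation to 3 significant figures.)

[H⁺] = 10^(−pH) = 10^(−2.66) = 2.188e-03 M. For HA ⇌ H⁺ + A⁻, Ka = [H⁺][A⁻]/[HA] = [H⁺]² / ([HA]₀ − [H⁺]) = (2.188e-03)² / (0.08 − 2.188e-03) = 6.15e-05.

K_a = 6.15e-05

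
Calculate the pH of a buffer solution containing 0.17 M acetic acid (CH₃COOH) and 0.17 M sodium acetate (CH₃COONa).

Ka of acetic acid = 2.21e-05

pKa = -log(2.21e-05) = 4.66. pH = pKa + log([A⁻]/[HA]) = 4.66 + log(0.17/0.17)

pH = 4.66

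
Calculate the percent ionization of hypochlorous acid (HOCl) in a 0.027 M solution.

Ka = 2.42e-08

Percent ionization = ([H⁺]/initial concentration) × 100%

Using Ka equilibrium: x² + Ka×x - Ka×C = 0. Solving: [H⁺] = 2.5550e-05. Percent = (2.5550e-05/0.027) × 100

Percent ionization = 0.0946%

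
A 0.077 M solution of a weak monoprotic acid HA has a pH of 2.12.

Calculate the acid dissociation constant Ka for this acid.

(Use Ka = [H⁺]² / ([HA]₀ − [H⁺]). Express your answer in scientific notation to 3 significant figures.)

[H⁺] = 10^(−pH) = 10^(−2.12) = 7.586e-03 M. For HA ⇌ H⁺ + A⁻, Ka = [H⁺][A⁻]/[HA] = [H⁺]² / ([HA]₀ − [H⁺]) = (7.586e-03)² / (0.077 − 7.586e-03) = 8.29e-04.

K_a = 8.29e-04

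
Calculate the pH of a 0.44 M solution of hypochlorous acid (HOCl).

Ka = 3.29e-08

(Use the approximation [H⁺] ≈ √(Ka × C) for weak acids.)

[H⁺] = √(Ka × C) = √(3.29e-08 × 0.44) = 1.2032e-04. pH = -log(1.2032e-04)

pH = 3.92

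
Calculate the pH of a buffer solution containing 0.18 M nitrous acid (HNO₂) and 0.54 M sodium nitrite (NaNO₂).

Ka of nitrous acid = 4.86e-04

pKa = -log(4.86e-04) = 3.31. pH = pKa + log([A⁻]/[HA]) = 3.31 + log(0.54/0.18)

pH = 3.79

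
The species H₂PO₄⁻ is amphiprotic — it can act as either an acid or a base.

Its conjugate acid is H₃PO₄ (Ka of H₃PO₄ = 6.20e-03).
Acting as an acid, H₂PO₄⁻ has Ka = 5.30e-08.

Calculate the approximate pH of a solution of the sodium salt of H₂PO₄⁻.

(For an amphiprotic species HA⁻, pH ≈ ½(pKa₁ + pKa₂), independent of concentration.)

pKa₁ = -log(6.20e-03) = 2.21; pKa₂ = -log(5.30e-08) = 7.28. For an amphiprotic species, pH ≈ ½(pKa₁ + pKa₂) = ½(2.21 + 7.28) = 4.74.

pH = 4.74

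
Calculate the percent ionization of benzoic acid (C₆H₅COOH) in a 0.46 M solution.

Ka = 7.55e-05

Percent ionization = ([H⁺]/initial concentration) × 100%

Using Ka equilibrium: x² + Ka×x - Ka×C = 0. Solving: [H⁺] = 5.8556e-03. Percent = (5.8556e-03/0.46) × 100

Percent ionization = 1.27%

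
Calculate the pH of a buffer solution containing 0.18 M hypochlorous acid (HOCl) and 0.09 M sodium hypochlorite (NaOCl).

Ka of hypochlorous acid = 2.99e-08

pKa = -log(2.99e-08) = 7.52. pH = pKa + log([A⁻]/[HA]) = 7.52 + log(0.09/0.18)

pH = 7.22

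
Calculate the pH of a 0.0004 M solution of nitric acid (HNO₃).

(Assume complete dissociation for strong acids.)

[H⁺] = 0.0004 M for strong acid. pH = -log[H⁺] = -log(0.0004)

pH = 3.40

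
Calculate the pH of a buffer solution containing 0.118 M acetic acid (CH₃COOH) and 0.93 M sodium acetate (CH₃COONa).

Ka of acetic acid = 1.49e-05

pKa = -log(1.49e-05) = 4.83. pH = pKa + log([A⁻]/[HA]) = 4.83 + log(0.93/0.118)

pH = 5.72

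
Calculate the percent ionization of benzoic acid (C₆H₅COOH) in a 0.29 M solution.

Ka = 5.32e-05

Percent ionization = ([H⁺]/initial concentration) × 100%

Using Ka equilibrium: x² + Ka×x - Ka×C = 0. Solving: [H⁺] = 3.9013e-03. Percent = (3.9013e-03/0.29) × 100

Percent ionization = 1.35%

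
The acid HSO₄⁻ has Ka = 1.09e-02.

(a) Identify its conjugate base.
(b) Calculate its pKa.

(a) The conjugate base is formed by removing one H⁺ from HSO₄⁻, giving SO₄²⁻. (b) pKa = -log(Ka) = -log(1.09e-02) = 1.96.

Conjugate base: SO₄²⁻; pK_a = 1.96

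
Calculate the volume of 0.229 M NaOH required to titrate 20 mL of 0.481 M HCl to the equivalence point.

At equivalence: moles acid = moles base. moles HCl = 0.481 × 20/1000 = 0.00962 mol. V_base = moles / 0.229 × 1000 = 42.0 mL.

V_{base} = 42.0 mL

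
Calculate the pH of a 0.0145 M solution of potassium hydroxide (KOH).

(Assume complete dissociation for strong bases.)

[OH⁻] = 0.0145 M for strong base. pOH = -log[OH⁻] = 1.84, pH = 14 - pOH

pH = 12.16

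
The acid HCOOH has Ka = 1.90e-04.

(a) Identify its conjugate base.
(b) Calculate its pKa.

(a) The conjugate base is formed by removing one H⁺ from HCOOH, giving HCOO⁻. (b) pKa = -log(Ka) = -log(1.90e-04) = 3.72.

Conjugate base: HCOO⁻; pK_a = 3.72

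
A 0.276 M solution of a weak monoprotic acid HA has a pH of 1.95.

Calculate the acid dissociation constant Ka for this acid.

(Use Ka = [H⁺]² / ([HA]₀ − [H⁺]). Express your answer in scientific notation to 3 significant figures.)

[H⁺] = 10^(−pH) = 10^(−1.95) = 1.122e-02 M. For HA ⇌ H⁺ + A⁻, Ka = [H⁺][A⁻]/[HA] = [H⁺]² / ([HA]₀ − [H⁺]) = (1.122e-02)² / (0.276 − 1.122e-02) = 4.75e-04.

K_a = 4.75e-04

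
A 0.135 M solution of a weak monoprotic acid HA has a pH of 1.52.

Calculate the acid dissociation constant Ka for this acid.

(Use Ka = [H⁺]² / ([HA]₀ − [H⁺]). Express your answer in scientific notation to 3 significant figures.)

[H⁺] = 10^(−pH) = 10^(−1.52) = 3.020e-02 M. For HA ⇌ H⁺ + A⁻, Ka = [H⁺][A⁻]/[HA] = [H⁺]² / ([HA]₀ − [H⁺]) = (3.020e-02)² / (0.135 − 3.020e-02) = 8.70e-03.

K_a = 8.70e-03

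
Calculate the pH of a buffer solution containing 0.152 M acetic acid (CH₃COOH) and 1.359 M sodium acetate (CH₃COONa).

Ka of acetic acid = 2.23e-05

pKa = -log(2.23e-05) = 4.65. pH = pKa + log([A⁻]/[HA]) = 4.65 + log(1.359/0.152)

pH = 5.60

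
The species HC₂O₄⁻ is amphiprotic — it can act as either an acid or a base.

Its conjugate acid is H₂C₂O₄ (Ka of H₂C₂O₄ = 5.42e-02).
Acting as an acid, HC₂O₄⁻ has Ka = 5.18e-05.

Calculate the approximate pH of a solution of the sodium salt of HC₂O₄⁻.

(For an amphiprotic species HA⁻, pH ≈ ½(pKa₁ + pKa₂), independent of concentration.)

pKa₁ = -log(5.42e-02) = 1.27; pKa₂ = -log(5.18e-05) = 4.29. For an amphiprotic species, pH ≈ ½(pKa₁ + pKa₂) = ½(1.27 + 4.29) = 2.78.

pH = 2.78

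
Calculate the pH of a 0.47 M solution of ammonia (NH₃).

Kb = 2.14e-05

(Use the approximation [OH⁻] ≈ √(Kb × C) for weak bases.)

[OH⁻] = √(Kb × C) = √(2.14e-05 × 0.47) = 3.1714e-03. pOH = 2.50, pH = 14 - pOH

pH = 11.50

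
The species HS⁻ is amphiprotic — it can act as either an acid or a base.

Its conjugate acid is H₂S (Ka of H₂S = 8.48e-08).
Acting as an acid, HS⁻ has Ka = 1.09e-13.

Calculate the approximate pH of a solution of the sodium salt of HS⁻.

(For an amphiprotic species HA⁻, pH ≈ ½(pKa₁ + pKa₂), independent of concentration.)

pKa₁ = -log(8.48e-08) = 7.07; pKa₂ = -log(1.09e-13) = 12.96. For an amphiprotic species, pH ≈ ½(pKa₁ + pKa₂) = ½(7.07 + 12.96) = 10.02.

pH = 10.02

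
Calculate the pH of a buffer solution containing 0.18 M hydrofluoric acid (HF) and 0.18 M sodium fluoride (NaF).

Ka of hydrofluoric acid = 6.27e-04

pKa = -log(6.27e-04) = 3.20. pH = pKa + log([A⁻]/[HA]) = 3.20 + log(0.18/0.18)

pH = 3.20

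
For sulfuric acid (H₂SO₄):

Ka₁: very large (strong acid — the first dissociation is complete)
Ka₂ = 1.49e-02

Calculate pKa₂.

pKa₂ = -log(Ka₂) = -log(1.49e-02) = 1.83.

pK_{a2} = 1.83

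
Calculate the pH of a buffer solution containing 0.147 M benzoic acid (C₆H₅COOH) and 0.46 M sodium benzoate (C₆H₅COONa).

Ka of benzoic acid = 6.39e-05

pKa = -log(6.39e-05) = 4.19. pH = pKa + log([A⁻]/[HA]) = 4.19 + log(0.46/0.147)

pH = 4.69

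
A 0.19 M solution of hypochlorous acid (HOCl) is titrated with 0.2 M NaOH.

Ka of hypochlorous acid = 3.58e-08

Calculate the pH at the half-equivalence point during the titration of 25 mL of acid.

At half-equivalence [HA] = [A⁻], so Henderson-Hasselbalch gives pH = pKa = -log(3.58e-08) = 7.45.

pH = pKa = 7.45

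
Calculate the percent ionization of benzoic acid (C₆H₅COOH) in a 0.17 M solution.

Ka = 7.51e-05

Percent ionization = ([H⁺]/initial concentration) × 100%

Using Ka equilibrium: x² + Ka×x - Ka×C = 0. Solving: [H⁺] = 3.5357e-03. Percent = (3.5357e-03/0.17) × 100

Percent ionization = 2.08%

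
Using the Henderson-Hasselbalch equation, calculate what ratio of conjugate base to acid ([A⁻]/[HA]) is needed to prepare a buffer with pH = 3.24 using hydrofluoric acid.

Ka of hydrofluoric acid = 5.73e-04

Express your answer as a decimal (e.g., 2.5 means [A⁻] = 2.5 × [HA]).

pKa = -log(5.73e-04) = 3.2418. pH = pKa + log([A⁻]/[HA]), so log([A⁻]/[HA]) = pH − pKa = 3.24 − 3.2418 = -0.0018. [A⁻]/[HA] = 10^(-0.0018) = 0.996

[A⁻]/[HA] = 0.996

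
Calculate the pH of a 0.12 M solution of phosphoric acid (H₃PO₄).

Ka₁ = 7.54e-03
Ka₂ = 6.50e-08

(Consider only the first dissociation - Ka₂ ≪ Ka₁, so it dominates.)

First dissociation dominates. From Ka₁ = [H⁺][HA⁻]/[H₂A], x² + Ka₁·x − Ka₁·C = 0 with C = 0.12 M and Ka₁ = 7.54e-03. Solving: [H⁺] = (−Ka₁ + √(Ka₁² + 4·Ka₁·C)) / 2 = 2.6545e-02 M. pH = -log(2.6545e-02) = 1.58.

pH = 1.58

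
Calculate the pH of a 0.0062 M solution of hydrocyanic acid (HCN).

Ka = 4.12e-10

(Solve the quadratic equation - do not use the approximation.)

x² + Ka×x - Ka×C = 0. Using quadratic formula: [H⁺] = 1.5980e-06

pH = 5.80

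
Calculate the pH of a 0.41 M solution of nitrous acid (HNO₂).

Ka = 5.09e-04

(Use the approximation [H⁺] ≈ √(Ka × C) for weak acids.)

[H⁺] = √(Ka × C) = √(5.09e-04 × 0.41) = 1.4446e-02. pH = -log(1.4446e-02)

pH = 1.84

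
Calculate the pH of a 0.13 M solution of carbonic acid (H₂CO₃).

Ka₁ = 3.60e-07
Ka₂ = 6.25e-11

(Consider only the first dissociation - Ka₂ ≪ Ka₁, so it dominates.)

First dissociation dominates. From Ka₁ = [H⁺][HA⁻]/[H₂A], x² + Ka₁·x − Ka₁·C = 0 with C = 0.13 M and Ka₁ = 3.60e-07. Solving: [H⁺] = (−Ka₁ + √(Ka₁² + 4·Ka₁·C)) / 2 = 2.1615e-04 M. pH = -log(2.1615e-04) = 3.67.

pH = 3.67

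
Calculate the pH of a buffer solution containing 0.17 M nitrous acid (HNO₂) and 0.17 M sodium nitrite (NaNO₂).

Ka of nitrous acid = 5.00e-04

pKa = -log(5.00e-04) = 3.30. pH = pKa + log([A⁻]/[HA]) = 3.30 + log(0.17/0.17)

pH = 3.30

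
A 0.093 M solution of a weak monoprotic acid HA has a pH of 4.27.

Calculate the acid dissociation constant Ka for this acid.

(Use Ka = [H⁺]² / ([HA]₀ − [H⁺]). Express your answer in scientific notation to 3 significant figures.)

[H⁺] = 10^(−pH) = 10^(−4.27) = 5.370e-05 M. For HA ⇌ H⁺ + A⁻, Ka = [H⁺][A⁻]/[HA] = [H⁺]² / ([HA]₀ − [H⁺]) = (5.370e-05)² / (0.093 − 5.370e-05) = 3.10e-08.

K_a = 3.10e-08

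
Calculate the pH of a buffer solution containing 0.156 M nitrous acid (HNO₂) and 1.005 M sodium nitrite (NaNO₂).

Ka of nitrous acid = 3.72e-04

pKa = -log(3.72e-04) = 3.43. pH = pKa + log([A⁻]/[HA]) = 3.43 + log(1.005/0.156)

pH = 4.24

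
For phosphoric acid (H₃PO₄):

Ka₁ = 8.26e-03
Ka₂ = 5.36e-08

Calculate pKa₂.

pKa₂ = -log(Ka₂) = -log(5.36e-08) = 7.27.

pK_{a2} = 7.27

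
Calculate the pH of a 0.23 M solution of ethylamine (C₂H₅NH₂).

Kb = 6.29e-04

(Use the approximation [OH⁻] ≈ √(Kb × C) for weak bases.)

[OH⁻] = √(Kb × C) = √(6.29e-04 × 0.23) = 1.2028e-02. pOH = 1.92, pH = 14 - pOH

pH = 12.08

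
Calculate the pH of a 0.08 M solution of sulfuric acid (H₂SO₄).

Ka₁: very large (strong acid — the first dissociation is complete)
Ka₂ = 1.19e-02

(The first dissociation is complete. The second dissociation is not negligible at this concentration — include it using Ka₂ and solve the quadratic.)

First dissociation is complete: [H⁺]₀ = [HSO₄⁻]₀ = C = 0.08 M. Second dissociation HSO₄⁻ ⇌ H⁺ + SO₄²⁻: let x = [SO₄²⁻]. Ka₂ = (C + x)·x / (C − x) = 1.19e-02 → x² + (C + Ka₂)·x − Ka₂·C = 0 → x² + 0.09190·x − 9.520e-04 = 0. x = (−0.09190 + √(0.09190² + 4 × 9.520e-04)) / 2 = 9.3980e-03 M. [H⁺] = C + x = 0.08 + 9.3980e-03 = 8.9398e-02 M. pH = -log(8.9398e-02) = 1.05.

pH = 1.05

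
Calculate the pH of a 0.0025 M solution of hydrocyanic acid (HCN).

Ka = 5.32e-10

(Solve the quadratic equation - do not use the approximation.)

x² + Ka×x - Ka×C = 0. Using quadratic formula: [H⁺] = 1.1530e-06

pH = 5.94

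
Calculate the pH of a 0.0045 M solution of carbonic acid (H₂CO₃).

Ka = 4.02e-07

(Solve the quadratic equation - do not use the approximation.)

x² + Ka×x - Ka×C = 0. Using quadratic formula: [H⁺] = 4.2332e-05

pH = 4.37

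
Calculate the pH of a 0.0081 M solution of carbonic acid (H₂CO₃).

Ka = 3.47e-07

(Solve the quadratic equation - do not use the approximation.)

x² + Ka×x - Ka×C = 0. Using quadratic formula: [H⁺] = 5.2843e-05

pH = 4.28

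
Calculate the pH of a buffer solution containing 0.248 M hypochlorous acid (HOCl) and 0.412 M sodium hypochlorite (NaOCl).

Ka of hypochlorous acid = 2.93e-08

pKa = -log(2.93e-08) = 7.53. pH = pKa + log([A⁻]/[HA]) = 7.53 + log(0.412/0.248)

pH = 7.75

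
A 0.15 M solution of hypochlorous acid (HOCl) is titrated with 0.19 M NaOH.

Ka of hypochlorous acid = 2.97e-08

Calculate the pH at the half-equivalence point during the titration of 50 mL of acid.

At half-equivalence [HA] = [A⁻], so Henderson-Hasselbalch gives pH = pKa = -log(2.97e-08) = 7.53.

pH = pKa = 7.53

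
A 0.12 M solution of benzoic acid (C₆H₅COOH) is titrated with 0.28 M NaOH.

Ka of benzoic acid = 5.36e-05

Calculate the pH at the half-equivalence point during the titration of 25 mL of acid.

At half-equivalence [HA] = [A⁻], so Henderson-Hasselbalch gives pH = pKa = -log(5.36e-05) = 4.27.

pH = pKa = 4.27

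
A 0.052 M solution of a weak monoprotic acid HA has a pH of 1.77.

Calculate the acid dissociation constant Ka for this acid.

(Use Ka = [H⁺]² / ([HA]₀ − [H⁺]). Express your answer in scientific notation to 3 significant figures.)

[H⁺] = 10^(−pH) = 10^(−1.77) = 1.698e-02 M. For HA ⇌ H⁺ + A⁻, Ka = [H⁺][A⁻]/[HA] = [H⁺]² / ([HA]₀ − [H⁺]) = (1.698e-02)² / (0.052 − 1.698e-02) = 8.24e-03.

K_a = 8.24e-03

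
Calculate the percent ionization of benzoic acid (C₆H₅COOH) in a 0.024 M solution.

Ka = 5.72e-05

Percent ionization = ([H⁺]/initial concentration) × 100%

Using Ka equilibrium: x² + Ka×x - Ka×C = 0. Solving: [H⁺] = 1.1434e-03. Percent = (1.1434e-03/0.024) × 100

Percent ionization = 4.76%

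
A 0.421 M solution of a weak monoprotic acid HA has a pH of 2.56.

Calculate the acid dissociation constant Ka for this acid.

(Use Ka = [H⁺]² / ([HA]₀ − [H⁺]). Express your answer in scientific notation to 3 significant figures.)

[H⁺] = 10^(−pH) = 10^(−2.56) = 2.754e-03 M. For HA ⇌ H⁺ + A⁻, Ka = [H⁺][A⁻]/[HA] = [H⁺]² / ([HA]₀ − [H⁺]) = (2.754e-03)² / (0.421 − 2.754e-03) = 1.81e-05.

K_a = 1.81e-05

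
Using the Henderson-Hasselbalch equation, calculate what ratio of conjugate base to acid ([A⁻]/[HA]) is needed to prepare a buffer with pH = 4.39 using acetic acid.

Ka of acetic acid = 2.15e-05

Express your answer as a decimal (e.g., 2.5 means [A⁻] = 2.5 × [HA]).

pKa = -log(2.15e-05) = 4.6676. pH = pKa + log([A⁻]/[HA]), so log([A⁻]/[HA]) = pH − pKa = 4.39 − 4.6676 = -0.2776. [A⁻]/[HA] = 10^(-0.2776) = 0.528

[A⁻]/[HA] = 0.528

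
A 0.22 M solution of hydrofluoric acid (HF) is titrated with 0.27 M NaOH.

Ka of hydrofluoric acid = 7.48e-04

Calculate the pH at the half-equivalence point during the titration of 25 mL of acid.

At half-equivalence [HA] = [A⁻], so Henderson-Hasselbalch gives pH = pKa = -log(7.48e-04) = 3.13.

pH = pKa = 3.13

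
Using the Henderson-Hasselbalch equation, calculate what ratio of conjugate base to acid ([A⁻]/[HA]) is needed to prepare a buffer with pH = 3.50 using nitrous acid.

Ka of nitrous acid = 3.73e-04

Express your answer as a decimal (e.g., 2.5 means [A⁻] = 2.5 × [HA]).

pKa = -log(3.73e-04) = 3.4283. pH = pKa + log([A⁻]/[HA]), so log([A⁻]/[HA]) = pH − pKa = 3.50 − 3.4283 = 0.0717. [A⁻]/[HA] = 10^(0.0717) = 1.18

[A⁻]/[HA] = 1.18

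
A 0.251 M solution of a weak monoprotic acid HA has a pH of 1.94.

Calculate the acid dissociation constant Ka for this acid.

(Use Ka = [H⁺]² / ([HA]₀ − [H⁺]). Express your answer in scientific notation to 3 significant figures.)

[H⁺] = 10^(−pH) = 10^(−1.94) = 1.148e-02 M. For HA ⇌ H⁺ + A⁻, Ka = [H⁺][A⁻]/[HA] = [H⁺]² / ([HA]₀ − [H⁺]) = (1.148e-02)² / (0.251 − 1.148e-02) = 5.50e-04.

K_a = 5.50e-04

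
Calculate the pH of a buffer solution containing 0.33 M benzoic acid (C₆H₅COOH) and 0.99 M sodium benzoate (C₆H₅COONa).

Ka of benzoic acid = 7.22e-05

pKa = -log(7.22e-05) = 4.14. pH = pKa + log([A⁻]/[HA]) = 4.14 + log(0.99/0.33)

pH = 4.62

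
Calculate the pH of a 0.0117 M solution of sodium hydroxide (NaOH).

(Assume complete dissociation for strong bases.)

[OH⁻] = 0.0117 M for strong base. pOH = -log[OH⁻] = 1.93, pH = 14 - pOH

pH = 12.07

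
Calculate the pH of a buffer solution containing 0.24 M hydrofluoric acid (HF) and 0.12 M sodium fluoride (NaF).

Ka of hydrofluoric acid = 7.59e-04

pKa = -log(7.59e-04) = 3.12. pH = pKa + log([A⁻]/[HA]) = 3.12 + log(0.12/0.24)

pH = 2.82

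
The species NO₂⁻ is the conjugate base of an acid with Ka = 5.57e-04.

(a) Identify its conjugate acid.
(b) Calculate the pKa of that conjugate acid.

(a) The conjugate acid is formed by adding one H⁺ to NO₂⁻, giving HNO₂. (b) pKa = -log(Ka) = -log(5.57e-04) = 3.25.

Conjugate acid: HNO₂; pK_a = 3.25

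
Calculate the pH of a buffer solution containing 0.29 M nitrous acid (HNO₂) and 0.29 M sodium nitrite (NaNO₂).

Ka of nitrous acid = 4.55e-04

pKa = -log(4.55e-04) = 3.34. pH = pKa + log([A⁻]/[HA]) = 3.34 + log(0.29/0.29)

pH = 3.34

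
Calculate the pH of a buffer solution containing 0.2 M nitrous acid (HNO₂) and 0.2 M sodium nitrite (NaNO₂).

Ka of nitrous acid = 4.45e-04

pKa = -log(4.45e-04) = 3.35. pH = pKa + log([A⁻]/[HA]) = 3.35 + log(0.2/0.2)

pH = 3.35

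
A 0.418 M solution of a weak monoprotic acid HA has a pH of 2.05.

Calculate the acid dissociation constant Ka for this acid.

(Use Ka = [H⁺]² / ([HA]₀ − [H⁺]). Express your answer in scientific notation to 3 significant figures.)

[H⁺] = 10^(−pH) = 10^(−2.05) = 8.913e-03 M. For HA ⇌ H⁺ + A⁻, Ka = [H⁺][A⁻]/[HA] = [H⁺]² / ([HA]₀ − [H⁺]) = (8.913e-03)² / (0.418 − 8.913e-03) = 1.94e-04.

K_a = 1.94e-04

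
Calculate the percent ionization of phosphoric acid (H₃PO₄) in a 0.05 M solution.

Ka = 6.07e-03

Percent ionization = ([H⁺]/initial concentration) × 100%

Using Ka equilibrium: x² + Ka×x - Ka×C = 0. Solving: [H⁺] = 1.4649e-02. Percent = (1.4649e-02/0.05) × 100

Percent ionization = 29.3%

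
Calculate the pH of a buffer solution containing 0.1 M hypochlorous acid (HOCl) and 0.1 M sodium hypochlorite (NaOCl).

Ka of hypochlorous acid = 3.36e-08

pKa = -log(3.36e-08) = 7.47. pH = pKa + log([A⁻]/[HA]) = 7.47 + log(0.1/0.1)

pH = 7.47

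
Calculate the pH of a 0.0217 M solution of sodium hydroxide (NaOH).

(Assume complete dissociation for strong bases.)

[OH⁻] = 0.0217 M for strong base. pOH = -log[OH⁻] = 1.66, pH = 14 - pOH

pH = 12.34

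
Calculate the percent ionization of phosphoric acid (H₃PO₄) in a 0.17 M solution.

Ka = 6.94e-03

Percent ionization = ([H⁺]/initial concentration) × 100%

Using Ka equilibrium: x² + Ka×x - Ka×C = 0. Solving: [H⁺] = 3.1053e-02. Percent = (3.1053e-02/0.17) × 100

Percent ionization = 18.3%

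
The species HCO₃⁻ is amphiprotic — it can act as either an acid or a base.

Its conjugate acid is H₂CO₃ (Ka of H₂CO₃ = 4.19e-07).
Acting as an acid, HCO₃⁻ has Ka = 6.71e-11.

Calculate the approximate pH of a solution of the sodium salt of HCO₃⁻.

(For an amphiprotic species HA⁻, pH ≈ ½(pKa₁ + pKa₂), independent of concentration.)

pKa₁ = -log(4.19e-07) = 6.38; pKa₂ = -log(6.71e-11) = 10.17. For an amphiprotic species, pH ≈ ½(pKa₁ + pKa₂) = ½(6.38 + 10.17) = 8.28.

pH = 8.28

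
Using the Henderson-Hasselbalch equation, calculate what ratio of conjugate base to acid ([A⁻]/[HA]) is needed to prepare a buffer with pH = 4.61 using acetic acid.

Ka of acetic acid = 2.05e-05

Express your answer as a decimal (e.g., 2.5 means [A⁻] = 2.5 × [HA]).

pKa = -log(2.05e-05) = 4.6882. pH = pKa + log([A⁻]/[HA]), so log([A⁻]/[HA]) = pH − pKa = 4.61 − 4.6882 = -0.0782. [A⁻]/[HA] = 10^(-0.0782) = 0.835

[A⁻]/[HA] = 0.835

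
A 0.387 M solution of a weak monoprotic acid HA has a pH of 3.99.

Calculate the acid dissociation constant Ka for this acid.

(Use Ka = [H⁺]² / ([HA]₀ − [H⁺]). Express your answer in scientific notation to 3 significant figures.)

[H⁺] = 10^(−pH) = 10^(−3.99) = 1.023e-04 M. For HA ⇌ H⁺ + A⁻, Ka = [H⁺][A⁻]/[HA] = [H⁺]² / ([HA]₀ − [H⁺]) = (1.023e-04)² / (0.387 − 1.023e-04) = 2.71e-08.

K_a = 2.71e-08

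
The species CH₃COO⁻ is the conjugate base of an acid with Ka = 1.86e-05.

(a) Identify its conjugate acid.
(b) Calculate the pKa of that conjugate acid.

(a) The conjugate acid is formed by adding one H⁺ to CH₃COO⁻, giving CH₃COOH. (b) pKa = -log(Ka) = -log(1.86e-05) = 4.73.

Conjugate acid: CH₃COOH; pK_a = 4.73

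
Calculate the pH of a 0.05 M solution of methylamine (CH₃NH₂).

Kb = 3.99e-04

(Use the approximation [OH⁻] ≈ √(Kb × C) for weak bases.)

[OH⁻] = √(Kb × C) = √(3.99e-04 × 0.05) = 4.4665e-03. pOH = 2.35, pH = 14 - pOH

pH = 11.65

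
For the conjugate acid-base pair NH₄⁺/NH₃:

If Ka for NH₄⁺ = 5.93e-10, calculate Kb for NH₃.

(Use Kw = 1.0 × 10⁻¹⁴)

For a conjugate pair Ka × Kb = Kw, so Kb = Kw/Ka = 1.0 × 10⁻¹⁴ / 5.93e-10 = 1.69e-05.

K_b = 1.69e-05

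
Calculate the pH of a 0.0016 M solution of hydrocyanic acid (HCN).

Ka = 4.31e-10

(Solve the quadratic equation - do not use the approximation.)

x² + Ka×x - Ka×C = 0. Using quadratic formula: [H⁺] = 8.3021e-07

pH = 6.08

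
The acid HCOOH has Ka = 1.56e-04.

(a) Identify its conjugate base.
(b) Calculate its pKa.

(a) The conjugate base is formed by removing one H⁺ from HCOOH, giving HCOO⁻. (b) pKa = -log(Ka) = -log(1.56e-04) = 3.81.

Conjugate base: HCOO⁻; pK_a = 3.81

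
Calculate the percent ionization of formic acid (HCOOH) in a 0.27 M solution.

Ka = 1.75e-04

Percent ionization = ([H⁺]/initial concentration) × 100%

Using Ka equilibrium: x² + Ka×x - Ka×C = 0. Solving: [H⁺] = 6.7869e-03. Percent = (6.7869e-03/0.27) × 100

Percent ionization = 2.51%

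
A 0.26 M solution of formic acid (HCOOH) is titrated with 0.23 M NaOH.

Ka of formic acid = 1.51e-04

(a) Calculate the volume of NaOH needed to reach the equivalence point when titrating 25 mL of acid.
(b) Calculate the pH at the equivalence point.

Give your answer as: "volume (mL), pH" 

moles acid = 0.26 × 25/1000 = 0.0065 mol; V_base = moles/0.23 × 1000 = 28.3 mL. At equivalence only the conjugate base is present: [A⁻] = 0.0065/0.053 = 1.2204e-01 M. Kb = Kw/Ka = 6.62e-11; [OH⁻] = √(Kb × [A⁻]) = 2.8429e-06; pOH = 5.55; pH = 14 - pOH = 8.45.

V = 28.3 mL, pH = 8.45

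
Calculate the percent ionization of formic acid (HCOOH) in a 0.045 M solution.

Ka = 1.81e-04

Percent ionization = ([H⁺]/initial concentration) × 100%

Using Ka equilibrium: x² + Ka×x - Ka×C = 0. Solving: [H⁺] = 2.7649e-03. Percent = (2.7649e-03/0.045) × 100

Percent ionization = 6.14%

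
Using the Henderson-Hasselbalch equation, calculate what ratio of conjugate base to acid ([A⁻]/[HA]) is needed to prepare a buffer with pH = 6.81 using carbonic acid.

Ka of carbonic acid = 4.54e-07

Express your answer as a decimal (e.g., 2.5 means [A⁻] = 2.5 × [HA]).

pKa = -log(4.54e-07) = 6.3429. pH = pKa + log([A⁻]/[HA]), so log([A⁻]/[HA]) = pH − pKa = 6.81 − 6.3429 = 0.4671. [A⁻]/[HA] = 10^(0.4671) = 2.93

[A⁻]/[HA] = 2.93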